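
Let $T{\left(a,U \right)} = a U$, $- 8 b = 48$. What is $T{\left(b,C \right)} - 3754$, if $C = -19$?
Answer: $-3640$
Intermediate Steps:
$b = -6$ ($b = \left(- \frac{1}{8}\right) 48 = -6$)
$T{\left(a,U \right)} = U a$
$T{\left(b,C \right)} - 3754 = \left(-19\right) \left(-6\right) - 3754 = 114 - 3754 = -3640$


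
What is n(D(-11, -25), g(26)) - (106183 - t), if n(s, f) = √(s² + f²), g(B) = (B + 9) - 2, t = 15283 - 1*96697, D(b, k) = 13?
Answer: -187597 + √1258 ≈ -1.8756e+5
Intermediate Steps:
t = -81414 (t = 15283 - 96697 = -81414)
g(B) = 7 + B (g(B) = (9 + B) - 2 = 7 + B)
n(s, f) = √(f² + s²)
n(D(-11, -25), g(26)) - (106183 - t) = √((7 + 26)² + 13²) - (106183 - 1*(-81414)) = √(33² + 169) - (106183 + 81414) = √(1089 + 169) - 1*187597 = √1258 - 187597 = -187597 + √1258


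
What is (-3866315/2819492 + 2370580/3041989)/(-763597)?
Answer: 5077456355175/6549267352234448036 ≈ 7.7527e-7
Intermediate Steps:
(-3866315/2819492 + 2370580/3041989)/(-763597) = (-3866315*1/2819492 + 2370580*(1/3041989))*(-1/763597) = (-3866315/2819492 + 2370580/3041989)*(-1/763597) = -5077456355175/8576863649588*(-1/763597) = 5077456355175/6549267352234448036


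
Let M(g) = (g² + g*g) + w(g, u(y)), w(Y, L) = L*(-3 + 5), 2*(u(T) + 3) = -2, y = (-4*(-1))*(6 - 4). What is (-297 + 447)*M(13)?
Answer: 49500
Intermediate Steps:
y = 8 (y = 4*2 = 8)
u(T) = -4 (u(T) = -3 + (½)*(-2) = -3 - 1 = -4)
w(Y, L) = 2*L (w(Y, L) = L*2 = 2*L)
M(g) = -8 + 2*g² (M(g) = (g² + g*g) + 2*(-4) = (g² + g²) - 8 = 2*g² - 8 = -8 + 2*g²)
(-297 + 447)*M(13) = (-297 + 447)*(-8 + 2*13²) = 150*(-8 + 2*169) = 150*(-8 + 338) = 150*330 = 49500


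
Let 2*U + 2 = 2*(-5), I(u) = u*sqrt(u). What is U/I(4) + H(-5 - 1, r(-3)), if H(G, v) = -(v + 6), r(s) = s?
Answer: -15/4 ≈ -3.7500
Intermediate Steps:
I(u) = u**(3/2)
U = -6 (U = -1 + (2*(-5))/2 = -1 + (1/2)*(-10) = -1 - 5 = -6)
H(G, v) = -6 - v (H(G, v) = -(6 + v) = -6 - v)
U/I(4) + H(-5 - 1, r(-3)) = -6/4**(3/2) + (-6 - 1*(-3)) = -6/8 + (-6 + 3) = (1/8)*(-6) - 3 = -3/4 - 3 = -15/4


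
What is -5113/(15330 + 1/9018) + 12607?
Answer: 1742820469153/138245941 ≈ 12607.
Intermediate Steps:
-5113/(15330 + 1/9018) + 12607 = -5113/138245941/9018 + 12607 = -5113*9018/138245941 + 12607 = -46109034/138245941 + 12607 = 1742820469153/138245941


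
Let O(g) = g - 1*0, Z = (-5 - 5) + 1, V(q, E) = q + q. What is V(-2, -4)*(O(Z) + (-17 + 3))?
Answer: 92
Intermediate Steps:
V(q, E) = 2*q
Z = -9 (Z = -10 + 1 = -9)
O(g) = g (O(g) = g + 0 = g)
V(-2, -4)*(O(Z) + (-17 + 3)) = (2*(-2))*(-9 + (-17 + 3)) = -4*(-9 - 14) = -4*(-23) = 92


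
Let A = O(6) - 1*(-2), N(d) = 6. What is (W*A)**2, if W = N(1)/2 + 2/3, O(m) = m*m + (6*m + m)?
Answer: 774400/9 ≈ 86045.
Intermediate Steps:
O(m) = m**2 + 7*m
A = 80 (A = 6*(7 + 6) - 1*(-2) = 6*13 + 2 = 78 + 2 = 80)
W = 11/3 (W = 6/2 + 2/3 = 6*(1/2) + 2*(1/3) = 3 + 2/3 = 11/3 ≈ 3.6667)
(W*A)**2 = ((11/3)*80)**2 = (880/3)**2 = 774400/9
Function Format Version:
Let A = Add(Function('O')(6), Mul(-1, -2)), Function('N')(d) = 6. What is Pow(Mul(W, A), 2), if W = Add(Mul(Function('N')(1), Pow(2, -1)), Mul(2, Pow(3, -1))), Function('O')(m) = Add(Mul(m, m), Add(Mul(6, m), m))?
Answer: Rational(774400, 9) ≈ 86045.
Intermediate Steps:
Function('O')(m) = Add(Pow(m, 2), Mul(7, m))
A = 80 (A = Add(Mul(6, Add(7, 6)), Mul(-1, -2)) = Add(Mul(6, 13), 2) = Add(78, 2) = 80)
W = Rational(11, 3) (W = Add(Mul(6, Pow(2, -1)), Mul(2, Pow(3, -1))) = Add(Mul(6, Rational(1, 2)), Mul(2, Rational(1, 3))) = Add(3, Rational(2, 3)) = Rational(11, 3) ≈ 3.6667)
Pow(Mul(W, A), 2) = Pow(Mul(Rational(11, 3), 80), 2) = Pow(Rational(880, 3), 2) = Rational(774400, 9)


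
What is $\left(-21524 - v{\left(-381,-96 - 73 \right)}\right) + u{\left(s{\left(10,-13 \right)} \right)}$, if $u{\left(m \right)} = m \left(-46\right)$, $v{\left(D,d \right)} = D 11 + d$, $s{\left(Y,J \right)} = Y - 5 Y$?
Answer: $-15324$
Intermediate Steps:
$s{\left(Y,J \right)} = - 4 Y$
$v{\left(D,d \right)} = d + 11 D$ ($v{\left(D,d \right)} = 11 D + d = d + 11 D$)
$u{\left(m \right)} = - 46 m$
$\left(-21524 - v{\left(-381,-96 - 73 \right)}\right) + u{\left(s{\left(10,-13 \right)} \right)} = \left(-21524 - \left(\left(-96 - 73\right) + 11 \left(-381\right)\right)\right) - 46 \left(\left(-4\right) 10\right) = \left(-21524 - \left(\left(-96 - 73\right) - 4191\right)\right) - -1840 = \left(-21524 - \left(-169 - 4191\right)\right) + 1840 = \left(-21524 - -4360\right) + 1840 = \left(-21524 + 4360\right) + 1840 = -17164 + 1840 = -15324$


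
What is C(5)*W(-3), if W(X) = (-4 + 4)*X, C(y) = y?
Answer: 0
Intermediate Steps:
W(X) = 0 (W(X) = 0*X = 0)
C(5)*W(-3) = 5*0 = 0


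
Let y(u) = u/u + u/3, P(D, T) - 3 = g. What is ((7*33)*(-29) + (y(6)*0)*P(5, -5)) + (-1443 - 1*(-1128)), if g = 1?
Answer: -7014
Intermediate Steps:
P(D, T) = 4 (P(D, T) = 3 + 1 = 4)
y(u) = 1 + u/3 (y(u) = 1 + u*(1/3) = 1 + u/3)
((7*33)*(-29) + (y(6)*0)*P(5, -5)) + (-1443 - 1*(-1128)) = ((7*33)*(-29) + ((1 + (1/3)*6)*0)*4) + (-1443 - 1*(-1128)) = (231*(-29) + ((1 + 2)*0)*4) + (-1443 + 1128) = (-6699 + (3*0)*4) - 315 = (-6699 + 0*4) - 315 = (-6699 + 0) - 315 = -6699 - 315 = -7014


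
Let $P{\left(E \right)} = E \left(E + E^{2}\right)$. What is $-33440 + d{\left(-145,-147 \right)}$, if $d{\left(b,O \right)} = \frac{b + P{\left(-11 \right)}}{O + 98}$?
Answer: $- \frac{1637205}{49} \approx -33412.0$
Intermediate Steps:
$d{\left(b,O \right)} = \frac{-1210 + b}{98 + O}$ ($d{\left(b,O \right)} = \frac{b + \left(-11\right)^{2} \left(1 - 11\right)}{O + 98} = \frac{b + 121 \left(-10\right)}{98 + O} = \frac{b - 1210}{98 + O} = \frac{-1210 + b}{98 + O}$)
$-33440 + d{\left(-145,-147 \right)} = -33440 + \frac{-1210 - 145}{98 - 147} = -33440 + \frac{1}{-49} \left(-1355\right) = -33440 - - \frac{1355}{49} = -33440 + \frac{1355}{49} = - \frac{1637205}{49}$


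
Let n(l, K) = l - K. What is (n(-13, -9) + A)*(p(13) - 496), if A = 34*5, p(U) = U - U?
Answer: -82336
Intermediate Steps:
p(U) = 0
A = 170
(n(-13, -9) + A)*(p(13) - 496) = ((-13 - 1*(-9)) + 170)*(0 - 496) = ((-13 + 9) + 170)*(-496) = (-4 + 170)*(-496) = 166*(-496) = -82336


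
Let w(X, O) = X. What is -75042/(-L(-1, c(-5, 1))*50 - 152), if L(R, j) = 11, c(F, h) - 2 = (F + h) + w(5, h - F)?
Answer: 4169/39 ≈ 106.90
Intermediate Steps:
c(F, h) = 7 + F + h (c(F, h) = 2 + ((F + h) + 5) = 2 + (5 + F + h) = 7 + F + h)
-75042/(-L(-1, c(-5, 1))*50 - 152) = -75042/(-1*11*50 - 152) = -75042/(-11*50 - 152) = -75042/(-550 - 152) = -75042/(-702) = -75042*(-1/702) = 4169/39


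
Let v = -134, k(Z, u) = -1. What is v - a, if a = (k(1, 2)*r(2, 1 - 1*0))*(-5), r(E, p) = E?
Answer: -144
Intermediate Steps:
a = 10 (a = -1*2*(-5) = -2*(-5) = 10)
v - a = -134 - 1*10 = -134 - 10 = -144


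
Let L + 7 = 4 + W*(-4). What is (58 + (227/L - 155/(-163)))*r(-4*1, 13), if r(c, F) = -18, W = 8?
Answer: -5387652/5705 ≈ -944.37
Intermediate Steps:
L = -35 (L = -7 + (4 + 8*(-4)) = -7 + (4 - 32) = -7 - 28 = -35)
(58 + (227/L - 155/(-163)))*r(-4*1, 13) = (58 + (227/(-35) - 155/(-163)))*(-18) = (58 + (227*(-1/35) - 155*(-1/163)))*(-18) = (58 + (-227/35 + 155/163))*(-18) = (58 - 31576/5705)*(-18) = (299314/5705)*(-18) = -5387652/5705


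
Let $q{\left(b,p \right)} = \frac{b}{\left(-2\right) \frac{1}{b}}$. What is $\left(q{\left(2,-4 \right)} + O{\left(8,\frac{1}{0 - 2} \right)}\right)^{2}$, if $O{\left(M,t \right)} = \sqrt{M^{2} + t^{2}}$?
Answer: $\frac{\left(-4 + \sqrt{257}\right)^{2}}{4} \approx 36.188$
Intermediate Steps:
$q{\left(b,p \right)} = - \frac{b^{2}}{2}$ ($q{\left(b,p \right)} = b \left(- \frac{b}{2}\right) = - \frac{b^{2}}{2}$)
$\left(q{\left(2,-4 \right)} + O{\left(8,\frac{1}{0 - 2} \right)}\right)^{2} = \left(- \frac{2^{2}}{2} + \sqrt{8^{2} + \left(\frac{1}{0 - 2}\right)^{2}}\right)^{2} = \left(\left(- \frac{1}{2}\right) 4 + \sqrt{64 + \left(\frac{1}{-2}\right)^{2}}\right)^{2} = \left(-2 + \sqrt{64 + \left(- \frac{1}{2}\right)^{2}}\right)^{2} = \left(-2 + \sqrt{64 + \frac{1}{4}}\right)^{2} = \left(-2 + \sqrt{\frac{257}{4}}\right)^{2} = \left(-2 + \frac{\sqrt{257}}{2}\right)^{2}$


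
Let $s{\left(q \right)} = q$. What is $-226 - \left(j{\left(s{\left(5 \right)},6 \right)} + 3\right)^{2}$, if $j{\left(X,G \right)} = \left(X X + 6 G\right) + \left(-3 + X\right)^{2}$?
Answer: $-4850$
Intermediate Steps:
$j{\left(X,G \right)} = X^{2} + \left(-3 + X\right)^{2} + 6 G$ ($j{\left(X,G \right)} = \left(X^{2} + 6 G\right) + \left(-3 + X\right)^{2} = X^{2} + \left(-3 + X\right)^{2} + 6 G$)
$-226 - \left(j{\left(s{\left(5 \right)},6 \right)} + 3\right)^{2} = -226 - \left(\left(5^{2} + \left(-3 + 5\right)^{2} + 6 \cdot 6\right) + 3\right)^{2} = -226 - \left(\left(25 + 2^{2} + 36\right) + 3\right)^{2} = -226 - \left(\left(25 + 4 + 36\right) + 3\right)^{2} = -226 - \left(65 + 3\right)^{2} = -226 - 68^{2} = -226 - 4624 = -4850$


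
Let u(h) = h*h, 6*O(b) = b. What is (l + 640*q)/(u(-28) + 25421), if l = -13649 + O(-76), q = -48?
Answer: -26629/15723 ≈ -1.6936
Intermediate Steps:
O(b) = b/6
l = -40985/3 (l = -13649 + (⅙)*(-76) = -13649 - 38/3 = -40985/3 ≈ -13662.)
u(h) = h²
(l + 640*q)/(u(-28) + 25421) = (-40985/3 + 640*(-48))/((-28)² + 25421) = (-40985/3 - 30720)/(784 + 25421) = -133145/3/26205 = -133145/3*1/26205 = -26629/15723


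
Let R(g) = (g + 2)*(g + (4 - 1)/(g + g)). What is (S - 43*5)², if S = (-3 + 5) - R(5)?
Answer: 6255001/100 ≈ 62550.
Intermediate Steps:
R(g) = (2 + g)*(g + 3/(2*g)) (R(g) = (2 + g)*(g + 3/((2*g))) = (2 + g)*(g + 3*(1/(2*g))) = (2 + g)*(g + 3/(2*g)))
S = -351/10 (S = (-3 + 5) - (3/2 + 5² + 2*5 + 3/5) = 2 - (3/2 + 25 + 10 + 3*(⅕)) = 2 - (3/2 + 25 + 10 + ⅗) = 2 - 1*371/10 = 2 - 371/10 = -351/10 ≈ -35.100)
(S - 43*5)² = (-351/10 - 43*5)² = (-351/10 - 215)² = (-2501/10)² = 6255001/100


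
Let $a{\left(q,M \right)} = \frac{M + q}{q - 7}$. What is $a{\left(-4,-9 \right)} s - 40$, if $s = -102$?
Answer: $- \frac{1766}{11} \approx -160.55$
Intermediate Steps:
$a{\left(q,M \right)} = \frac{M + q}{-7 + q}$
$a{\left(-4,-9 \right)} s - 40 = \frac{-9 - 4}{-7 - 4} \left(-102\right) - 40 = \frac{1}{-11} \left(-13\right) \left(-102\right) - 40 = \left(- \frac{1}{11}\right) \left(-13\right) \left(-102\right) - 40 = \frac{13}{11} \left(-102\right) - 40 = - \frac{1326}{11} - 40 = - \frac{1766}{11}$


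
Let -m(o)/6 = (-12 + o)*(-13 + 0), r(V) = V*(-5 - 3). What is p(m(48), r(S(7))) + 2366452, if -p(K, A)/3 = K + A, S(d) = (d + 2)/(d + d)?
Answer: 16506304/7 ≈ 2.3580e+6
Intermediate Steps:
S(d) = (2 + d)/(2*d) (S(d) = (2 + d)/((2*d)) = (2 + d)*(1/(2*d)) = (2 + d)/(2*d))
r(V) = -8*V (r(V) = V*(-8) = -8*V)
m(o) = -936 + 78*o (m(o) = -6*(-12 + o)*(-13 + 0) = -6*(-12 + o)*(-13) = -6*(156 - 13*o) = -936 + 78*o)
p(K, A) = -3*A - 3*K (p(K, A) = -3*(K + A) = -3*(A + K) = -3*A - 3*K)
p(m(48), r(S(7))) + 2366452 = (-(-24)*(½)*(2 + 7)/7 - 3*(-936 + 78*48)) + 2366452 = (-(-24)*(½)*(⅐)*9 - 3*(-936 + 3744)) + 2366452 = (-(-24)*9/14 - 3*2808) + 2366452 = (-3*(-36/7) - 8424) + 2366452 = (108/7 - 8424) + 2366452 = -58860/7 + 2366452 = 16506304/7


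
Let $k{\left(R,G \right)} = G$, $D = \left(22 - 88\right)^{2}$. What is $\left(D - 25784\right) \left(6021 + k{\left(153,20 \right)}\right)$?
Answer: $-129446548$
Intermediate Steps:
$D = 4356$ ($D = \left(-66\right)^{2} = 4356$)
$\left(D - 25784\right) \left(6021 + k{\left(153,20 \right)}\right) = \left(4356 - 25784\right) \left(6021 + 20\right) = \left(-21428\right) 6041 = -129446548$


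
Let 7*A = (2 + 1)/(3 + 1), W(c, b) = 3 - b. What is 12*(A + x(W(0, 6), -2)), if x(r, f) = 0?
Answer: 9/7 ≈ 1.2857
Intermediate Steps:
A = 3/28 (A = ((2 + 1)/(3 + 1))/7 = (3/4)/7 = (3*(1/4))/7 = (1/7)*(3/4) = 3/28 ≈ 0.10714)
12*(A + x(W(0, 6), -2)) = 12*(3/28 + 0) = 12*(3/28) = 9/7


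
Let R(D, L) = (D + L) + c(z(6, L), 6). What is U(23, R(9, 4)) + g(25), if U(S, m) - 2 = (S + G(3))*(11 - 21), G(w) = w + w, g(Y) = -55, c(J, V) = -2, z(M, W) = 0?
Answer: -343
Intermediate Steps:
G(w) = 2*w
R(D, L) = -2 + D + L (R(D, L) = (D + L) - 2 = -2 + D + L)
U(S, m) = -58 - 10*S (U(S, m) = 2 + (S + 2*3)*(11 - 21) = 2 + (S + 6)*(-10) = 2 + (6 + S)*(-10) = 2 + (-60 - 10*S) = -58 - 10*S)
U(23, R(9, 4)) + g(25) = (-58 - 10*23) - 55 = (-58 - 230) - 55 = -288 - 55 = -343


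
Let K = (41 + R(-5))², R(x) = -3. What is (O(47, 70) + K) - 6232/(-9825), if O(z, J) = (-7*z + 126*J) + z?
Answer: 98079382/9825 ≈ 9982.6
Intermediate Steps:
O(z, J) = -6*z + 126*J
K = 1444 (K = (41 - 3)² = 38² = 1444)
(O(47, 70) + K) - 6232/(-9825) = ((-6*47 + 126*70) + 1444) - 6232/(-9825) = ((-282 + 8820) + 1444) - 6232*(-1/9825) = (8538 + 1444) + 6232/9825 = 9982 + 6232/9825 = 98079382/9825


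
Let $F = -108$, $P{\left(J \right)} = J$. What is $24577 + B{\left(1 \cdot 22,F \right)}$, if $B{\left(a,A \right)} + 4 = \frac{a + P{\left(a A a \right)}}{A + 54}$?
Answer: $\frac{689596}{27} \approx 25541.0$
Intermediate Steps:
$B{\left(a,A \right)} = -4 + \frac{a + A a^{2}}{54 + A}$ ($B{\left(a,A \right)} = -4 + \frac{a + a A a}{A + 54} = -4 + \frac{a + A a a}{54 + A} = -4 + \frac{a + A a^{2}}{54 + A}$)
$24577 + B{\left(1 \cdot 22,F \right)} = 24577 + \frac{-216 + 1 \cdot 22 - -432 - 108 \left(1 \cdot 22\right)^{2}}{54 - 108} = 24577 + \frac{-216 + 22 + 432 - 108 \cdot 22^{2}}{-54} = 24577 - \frac{-216 + 22 + 432 - 52272}{54} = 24577 - - \frac{26017}{27} = 24577 + \frac{26017}{27} = \frac{689596}{27}$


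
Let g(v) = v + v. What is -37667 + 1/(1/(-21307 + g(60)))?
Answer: -58854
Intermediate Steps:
g(v) = 2*v
-37667 + 1/(1/(-21307 + g(60))) = -37667 + 1/(1/(-21307 + 2*60)) = -37667 + 1/(1/(-21307 + 120)) = -37667 + 1/(1/(-21187)) = -37667 + 1/(-1/21187) = -37667 - 21187 = -58854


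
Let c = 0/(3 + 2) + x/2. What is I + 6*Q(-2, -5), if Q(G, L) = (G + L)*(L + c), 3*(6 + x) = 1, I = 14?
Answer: 343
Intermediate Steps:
x = -17/3 (x = -6 + (⅓)*1 = -6 + ⅓ = -17/3 ≈ -5.6667)
c = -17/6 (c = 0/(3 + 2) - 17/3/2 = 0/5 - 17/3*½ = 0*(⅕) - 17/6 = 0 - 17/6 = -17/6 ≈ -2.8333)
Q(G, L) = (-17/6 + L)*(G + L) (Q(G, L) = (G + L)*(L - 17/6) = (G + L)*(-17/6 + L) = (-17/6 + L)*(G + L))
I + 6*Q(-2, -5) = 14 + 6*((-5)² - 17/6*(-2) - 17/6*(-5) - 2*(-5)) = 14 + 6*(25 + 17/3 + 85/6 + 10) = 14 + 6*(329/6) = 14 + 329 = 343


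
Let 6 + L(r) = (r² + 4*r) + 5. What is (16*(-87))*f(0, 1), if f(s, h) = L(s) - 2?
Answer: 4176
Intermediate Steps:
L(r) = -1 + r² + 4*r (L(r) = -6 + ((r² + 4*r) + 5) = -6 + (5 + r² + 4*r) = -1 + r² + 4*r)
f(s, h) = -3 + s² + 4*s (f(s, h) = (-1 + s² + 4*s) - 2 = -3 + s² + 4*s)
(16*(-87))*f(0, 1) = (16*(-87))*(-3 + 0² + 4*0) = -1392*(-3 + 0 + 0) = -1392*(-3) = 4176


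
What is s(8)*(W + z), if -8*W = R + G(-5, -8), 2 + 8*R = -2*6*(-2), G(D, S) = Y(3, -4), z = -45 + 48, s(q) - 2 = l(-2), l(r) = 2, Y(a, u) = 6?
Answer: 61/8 ≈ 7.6250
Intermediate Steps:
s(q) = 4 (s(q) = 2 + 2 = 4)
z = 3
G(D, S) = 6
R = 11/4 (R = -¼ + (-2*6*(-2))/8 = -¼ + (-12*(-2))/8 = -¼ + (⅛)*24 = -¼ + 3 = 11/4 ≈ 2.7500)
W = -35/32 (W = -(11/4 + 6)/8 = -⅛*35/4 = -35/32 ≈ -1.0938)
s(8)*(W + z) = 4*(-35/32 + 3) = 4*(61/32) = 61/8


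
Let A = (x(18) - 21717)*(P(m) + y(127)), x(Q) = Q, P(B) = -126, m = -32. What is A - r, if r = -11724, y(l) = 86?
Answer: 879684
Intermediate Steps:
A = 867960 (A = (18 - 21717)*(-126 + 86) = -21699*(-40) = 867960)
A - r = 867960 - 1*(-11724) = 867960 + 11724 = 879684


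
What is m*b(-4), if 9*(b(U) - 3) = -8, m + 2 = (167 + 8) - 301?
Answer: -2432/9 ≈ -270.22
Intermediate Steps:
m = -128 (m = -2 + ((167 + 8) - 301) = -2 + (175 - 301) = -2 - 126 = -128)
b(U) = 19/9 (b(U) = 3 + (⅑)*(-8) = 3 - 8/9 = 19/9)
m*b(-4) = -128*19/9 = -2432/9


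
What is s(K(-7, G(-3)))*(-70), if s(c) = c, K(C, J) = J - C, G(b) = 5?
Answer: -840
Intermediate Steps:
s(K(-7, G(-3)))*(-70) = (5 - 1*(-7))*(-70) = (5 + 7)*(-70) = 12*(-70) = -840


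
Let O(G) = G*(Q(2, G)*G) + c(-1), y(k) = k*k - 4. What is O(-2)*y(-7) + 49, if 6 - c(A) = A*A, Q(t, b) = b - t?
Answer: -446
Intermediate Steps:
y(k) = -4 + k² (y(k) = k² - 4 = -4 + k²)
c(A) = 6 - A² (c(A) = 6 - A*A = 6 - A²)
O(G) = 5 + G²*(-2 + G) (O(G) = G*((G - 1*2)*G) + (6 - 1*(-1)²) = G*((G - 2)*G) + (6 - 1*1) = G*((-2 + G)*G) + (6 - 1) = G*(G*(-2 + G)) + 5 = G²*(-2 + G) + 5 = 5 + G²*(-2 + G))
O(-2)*y(-7) + 49 = (5 + (-2)²*(-2 - 2))*(-4 + (-7)²) + 49 = (5 + 4*(-4))*(-4 + 49) + 49 = (5 - 16)*45 + 49 = -11*45 + 49 = -495 + 49 = -446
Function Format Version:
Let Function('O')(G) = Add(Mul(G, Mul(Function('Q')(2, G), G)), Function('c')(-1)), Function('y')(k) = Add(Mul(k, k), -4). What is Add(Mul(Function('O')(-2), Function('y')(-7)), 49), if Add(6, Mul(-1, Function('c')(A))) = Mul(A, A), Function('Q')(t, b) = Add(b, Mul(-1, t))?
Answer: -446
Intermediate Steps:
Function('y')(k) = Add(-4, Pow(k, 2)) (Function('y')(k) = Add(Pow(k, 2), -4) = Add(-4, Pow(k, 2)))
Function('c')(A) = Add(6, Mul(-1, Pow(A, 2))) (Function('c')(A) = Add(6, Mul(-1, Mul(A, A))) = Add(6, Mul(-1, Pow(A, 2))))
Function('O')(G) = Add(5, Mul(Pow(G, 2), Add(-2, G))) (Function('O')(G) = Add(Mul(G, Mul(Add(G, Mul(-1, 2)), G)), Add(6, Mul(-1, Pow(-1, 2)))) = Add(Mul(G, Mul(Add(G, -2), G)), Add(6, Mul(-1, 1))) = Add(Mul(G, Mul(Add(-2, G), G)), Add(6, -1)) = Add(Mul(G, Mul(G, Add(-2, G))), 5) = Add(Mul(Pow(G, 2), Add(-2, G)), 5) = Add(5, Mul(Pow(G, 2), Add(-2, G))))
Add(Mul(Function('O')(-2), Function('y')(-7)), 49) = Add(Mul(Add(5, Mul(Pow(-2, 2), Add(-2, -2))), Add(-4, Pow(-7, 2))), 49) = Add(Mul(Add(5, Mul(4, -4)), Add(-4, 49)), 49) = Add(Mul(Add(5, -16), 45), 49) = Add(Mul(-11, 45), 49) = Add(-495, 49) = -446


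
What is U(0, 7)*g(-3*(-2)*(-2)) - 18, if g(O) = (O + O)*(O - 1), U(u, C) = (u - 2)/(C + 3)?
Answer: -402/5 ≈ -80.400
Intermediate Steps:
U(u, C) = (-2 + u)/(3 + C)
g(O) = 2*O*(-1 + O) (g(O) = (2*O)*(-1 + O) = 2*O*(-1 + O))
U(0, 7)*g(-3*(-2)*(-2)) - 18 = ((-2 + 0)/(3 + 7))*(2*(-3*(-2)*(-2))*(-1 - 3*(-2)*(-2))) - 18 = (-2/10)*(2*(6*(-2))*(-1 + 6*(-2))) - 18 = ((⅒)*(-2))*(2*(-12)*(-1 - 12)) - 18 = -2*(-12)*(-13)/5 - 18 = -⅕*312 - 18 = -312/5 - 18 = -402/5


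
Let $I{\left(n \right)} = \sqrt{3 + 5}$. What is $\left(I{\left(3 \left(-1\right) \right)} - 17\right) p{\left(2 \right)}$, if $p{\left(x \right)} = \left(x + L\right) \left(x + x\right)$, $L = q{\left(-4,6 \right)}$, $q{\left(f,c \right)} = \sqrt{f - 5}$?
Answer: $-136 - 204 i + \sqrt{2} \left(16 + 24 i\right) \approx -113.37 - 170.06 i$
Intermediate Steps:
$q{\left(f,c \right)} = \sqrt{-5 + f}$
$L = 3 i$ ($L = \sqrt{-5 - 4} = \sqrt{-9} = 3 i \approx 3.0 i$)
$I{\left(n \right)} = 2 \sqrt{2}$ ($I{\left(n \right)} = \sqrt{8} = 2 \sqrt{2}$)
$p{\left(x \right)} = 2 x \left(x + 3 i\right)$ ($p{\left(x \right)} = \left(x + 3 i\right) \left(x + x\right) = \left(x + 3 i\right) 2 x = 2 x \left(x + 3 i\right)$)
$\left(I{\left(3 \left(-1\right) \right)} - 17\right) p{\left(2 \right)} = \left(2 \sqrt{2} - 17\right) 2 \cdot 2 \left(2 + 3 i\right) = \left(-17 + 2 \sqrt{2}\right) \left(8 + 12 i\right)$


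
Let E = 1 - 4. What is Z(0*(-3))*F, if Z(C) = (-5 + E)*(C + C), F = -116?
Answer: 0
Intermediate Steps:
E = -3
Z(C) = -16*C (Z(C) = (-5 - 3)*(C + C) = -16*C)
Z(0*(-3))*F = -0*(-3)*(-116) = -16*0*(-116) = 0*(-116) = 0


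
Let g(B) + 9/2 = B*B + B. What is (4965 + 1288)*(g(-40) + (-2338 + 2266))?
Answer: 18552651/2 ≈ 9.2763e+6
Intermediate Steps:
g(B) = -9/2 + B + B² (g(B) = -9/2 + (B*B + B) = -9/2 + (B² + B) = -9/2 + (B + B²) = -9/2 + B + B²)
(4965 + 1288)*(g(-40) + (-2338 + 2266)) = (4965 + 1288)*((-9/2 - 40 + (-40)²) + (-2338 + 2266)) = 6253*((-9/2 - 40 + 1600) - 72) = 6253*(3111/2 - 72) = 6253*(2967/2) = 18552651/2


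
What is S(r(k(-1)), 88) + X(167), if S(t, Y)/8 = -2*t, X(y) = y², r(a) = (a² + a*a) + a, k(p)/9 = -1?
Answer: 25441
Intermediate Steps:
k(p) = -9 (k(p) = 9*(-1) = -9)
r(a) = a + 2*a² (r(a) = (a² + a²) + a = 2*a² + a = a + 2*a²)
S(t, Y) = -16*t (S(t, Y) = 8*(-2*t) = -16*t)
S(r(k(-1)), 88) + X(167) = -(-144)*(1 + 2*(-9)) + 167² = -(-144)*(1 - 18) + 27889 = -(-144)*(-17) + 27889 = -16*153 + 27889 = -2448 + 27889 = 25441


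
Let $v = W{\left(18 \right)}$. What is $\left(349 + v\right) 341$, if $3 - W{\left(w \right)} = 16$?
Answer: $114576$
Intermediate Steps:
$W{\left(w \right)} = -13$ ($W{\left(w \right)} = 3 - 16 = -13$)
$v = -13$
$\left(349 + v\right) 341 = \left(349 - 13\right) 341 = 336 \cdot 341 = 114576$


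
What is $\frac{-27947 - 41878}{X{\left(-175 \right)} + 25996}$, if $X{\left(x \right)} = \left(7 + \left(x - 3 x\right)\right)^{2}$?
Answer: $- \frac{13965}{30689} \approx -0.45505$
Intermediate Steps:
$X{\left(x \right)} = \left(7 - 2 x\right)^{2}$
$\frac{-27947 - 41878}{X{\left(-175 \right)} + 25996} = \frac{-27947 - 41878}{\left(-7 + 2 \left(-175\right)\right)^{2} + 25996} = - \frac{69825}{\left(-7 - 350\right)^{2} + 25996} = - \frac{69825}{\left(-357\right)^{2} + 25996} = - \frac{69825}{127449 + 25996} = - \frac{69825}{153445} = \left(-69825\right) \frac{1}{153445} = - \frac{13965}{30689}$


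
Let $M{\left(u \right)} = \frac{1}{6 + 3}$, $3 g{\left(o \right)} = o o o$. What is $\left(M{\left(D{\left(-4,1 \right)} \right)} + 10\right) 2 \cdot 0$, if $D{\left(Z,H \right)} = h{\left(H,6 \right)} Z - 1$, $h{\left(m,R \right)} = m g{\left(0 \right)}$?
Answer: $0$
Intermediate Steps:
$g{\left(o \right)} = \frac{o^{3}}{3}$ ($g{\left(o \right)} = \frac{o o o}{3} = \frac{o^{2} o}{3} = \frac{o^{3}}{3}$)
$h{\left(m,R \right)} = 0$ ($h{\left(m,R \right)} = m \frac{0^{3}}{3} = m \frac{1}{3} \cdot 0 = m 0 = 0$)
$D{\left(Z,H \right)} = -1$ ($D{\left(Z,H \right)} = 0 Z - 1 = 0 - 1 = -1$)
$M{\left(u \right)} = \frac{1}{9}$
$\left(M{\left(D{\left(-4,1 \right)} \right)} + 10\right) 2 \cdot 0 = \left(\frac{1}{9} + 10\right) 2 \cdot 0 = \frac{91}{9} \cdot 0 = 0$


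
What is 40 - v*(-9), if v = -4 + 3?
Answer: 31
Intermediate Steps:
v = -1
40 - v*(-9) = 40 - (-1)*(-9) = 40 - 1*9 = 40 - 9 = 31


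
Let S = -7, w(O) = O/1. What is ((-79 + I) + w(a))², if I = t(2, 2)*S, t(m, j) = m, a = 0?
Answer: 8649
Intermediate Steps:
w(O) = O (w(O) = O*1 = O)
I = -14 (I = 2*(-7) = -14)
((-79 + I) + w(a))² = ((-79 - 14) + 0)² = (-93 + 0)² = (-93)² = 8649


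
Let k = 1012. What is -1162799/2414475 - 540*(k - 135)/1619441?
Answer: -3026531445859/3910099808475 ≈ -0.77403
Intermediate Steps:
-1162799/2414475 - 540*(k - 135)/1619441 = -1162799/2414475 - 540*(1012 - 135)/1619441 = -1162799*1/2414475 - 540*877*(1/1619441) = -1162799/2414475 - 473580*1/1619441 = -1162799/2414475 - 473580/1619441 = -3026531445859/3910099808475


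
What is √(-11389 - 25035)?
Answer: 2*I*√9106 ≈ 190.85*I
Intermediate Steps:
√(-11389 - 25035) = √(-36424) = 2*I*√9106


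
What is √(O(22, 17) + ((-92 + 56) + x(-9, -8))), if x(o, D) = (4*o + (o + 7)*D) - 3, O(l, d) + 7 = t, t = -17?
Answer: I*√83 ≈ 9.1104*I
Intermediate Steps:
O(l, d) = -24 (O(l, d) = -7 - 17 = -24)
x(o, D) = -3 + 4*o + D*(7 + o) (x(o, D) = (4*o + (7 + o)*D) - 3 = (4*o + D*(7 + o)) - 3 = -3 + 4*o + D*(7 + o))
√(O(22, 17) + ((-92 + 56) + x(-9, -8))) = √(-24 + ((-92 + 56) + (-3 + 4*(-9) + 7*(-8) - 8*(-9)))) = √(-24 + (-36 + (-3 - 36 - 56 + 72))) = √(-24 + (-36 - 23)) = √(-24 - 59) = √(-83) = I*√83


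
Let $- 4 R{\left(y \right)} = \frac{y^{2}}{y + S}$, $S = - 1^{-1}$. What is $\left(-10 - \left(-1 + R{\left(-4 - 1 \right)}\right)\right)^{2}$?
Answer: $\frac{58081}{576} \approx 100.84$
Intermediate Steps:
$S = -1$ ($S = \left(-1\right) 1 = -1$)
$R{\left(y \right)} = - \frac{y^{2}}{4 \left(-1 + y\right)}$ ($R{\left(y \right)} = - \frac{\frac{1}{y - 1} y^{2}}{4} = - \frac{\frac{1}{-1 + y} y^{2}}{4} = - \frac{y^{2} \frac{1}{-1 + y}}{4} = - \frac{y^{2}}{4 \left(-1 + y\right)}$)
$\left(-10 - \left(-1 + R{\left(-4 - 1 \right)}\right)\right)^{2} = \left(-10 + \left(1 - - \frac{\left(-4 - 1\right)^{2}}{-4 + 4 \left(-4 - 1\right)}\right)\right)^{2} = \left(-10 + \left(1 - - \frac{\left(-5\right)^{2}}{-4 + 4 \left(-5\right)}\right)\right)^{2} = \left(-10 + \left(1 - \left(-1\right) 25 \frac{1}{-4 - 20}\right)\right)^{2} = \left(-10 + \left(1 - \left(-1\right) 25 \frac{1}{-24}\right)\right)^{2} = \left(-10 + \left(1 - \left(-1\right) 25 \left(- \frac{1}{24}\right)\right)\right)^{2} = \left(-10 + \left(1 - \frac{25}{24}\right)\right)^{2} = \left(-10 - \frac{1}{24}\right)^{2} = \left(- \frac{241}{24}\right)^{2} = \frac{58081}{576}$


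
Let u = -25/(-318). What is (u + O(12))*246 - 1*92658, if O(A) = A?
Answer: -4753393/53 ≈ -89687.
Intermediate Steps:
u = 25/318 (u = -25*(-1/318) = 25/318 ≈ 0.078616)
(u + O(12))*246 - 1*92658 = (25/318 + 12)*246 - 1*92658 = (3841/318)*246 - 92658 = 157481/53 - 92658 = -4753393/53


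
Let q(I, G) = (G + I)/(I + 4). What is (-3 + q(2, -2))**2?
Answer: 9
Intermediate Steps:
q(I, G) = (G + I)/(4 + I)
(-3 + q(2, -2))**2 = (-3 + (-2 + 2)/(4 + 2))**2 = (-3 + 0/6)**2 = (-3 + (1/6)*0)**2 = (-3 + 0)**2 = (-3)**2 = 9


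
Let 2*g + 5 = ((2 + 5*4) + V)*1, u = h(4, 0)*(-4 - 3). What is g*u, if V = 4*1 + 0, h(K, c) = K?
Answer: -294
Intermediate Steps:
V = 4 (V = 4 + 0 = 4)
u = -28 (u = 4*(-4 - 3) = 4*(-7) = -28)
g = 21/2 (g = -5/2 + (((2 + 5*4) + 4)*1)/2 = -5/2 + (((2 + 20) + 4)*1)/2 = -5/2 + ((22 + 4)*1)/2 = -5/2 + (26*1)/2 = -5/2 + (1/2)*26 = -5/2 + 13 = 21/2 ≈ 10.500)
g*u = (21/2)*(-28) = -294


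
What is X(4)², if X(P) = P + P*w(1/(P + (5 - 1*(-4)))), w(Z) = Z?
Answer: 3136/169 ≈ 18.556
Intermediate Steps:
X(P) = P + P/(9 + P) (X(P) = P + P/(P + (5 - 1*(-4))) = P + P/(P + (5 + 4)) = P + P/(P + 9) = P + P/(9 + P))
X(4)² = (4*(10 + 4)/(9 + 4))² = (4*14/13)² = (4*(1/13)*14)² = (56/13)² = 3136/169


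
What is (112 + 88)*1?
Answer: 200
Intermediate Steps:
(112 + 88)*1 = 200*1 = 200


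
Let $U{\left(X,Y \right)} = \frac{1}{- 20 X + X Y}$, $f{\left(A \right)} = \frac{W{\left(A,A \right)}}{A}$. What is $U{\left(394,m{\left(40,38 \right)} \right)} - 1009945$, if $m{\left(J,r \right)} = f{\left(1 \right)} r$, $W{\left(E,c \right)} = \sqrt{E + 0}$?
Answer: $- \frac{7162529939}{7092} \approx -1.0099 \cdot 10^{6}$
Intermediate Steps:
$W{\left(E,c \right)} = \sqrt{E}$
$f{\left(A \right)} = \frac{1}{\sqrt{A}}$ ($f{\left(A \right)} = \frac{\sqrt{A}}{A} = \frac{1}{\sqrt{A}}$)
$m{\left(J,r \right)} = r$ ($m{\left(J,r \right)} = \frac{1}{\sqrt{1}} r = 1 r = r$)
$U{\left(394,m{\left(40,38 \right)} \right)} - 1009945 = \frac{1}{394 \left(-20 + 38\right)} - 1009945 = \frac{1}{394 \cdot 18} - 1009945 = \frac{1}{394} \cdot \frac{1}{18} - 1009945 = \frac{1}{7092} - 1009945 = - \frac{7162529939}{7092}$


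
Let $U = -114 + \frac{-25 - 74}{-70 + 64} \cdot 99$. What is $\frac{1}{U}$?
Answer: $\frac{2}{3039} \approx 0.00065811$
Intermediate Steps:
$U = \frac{3039}{2}$ ($U = -114 + - \frac{99}{-6} \cdot 99 = -114 + \left(-99\right) \left(- \frac{1}{6}\right) 99 = -114 + \frac{33}{2} \cdot 99 = -114 + \frac{3267}{2} = \frac{3039}{2} \approx 1519.5$)
$\frac{1}{U} = \frac{1}{\frac{3039}{2}} = \frac{2}{3039}$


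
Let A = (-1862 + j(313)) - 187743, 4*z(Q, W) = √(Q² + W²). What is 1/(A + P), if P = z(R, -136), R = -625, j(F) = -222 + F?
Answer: -3032224/574648490015 - 4*√409121/574648490015 ≈ -5.2811e-6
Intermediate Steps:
z(Q, W) = √(Q² + W²)/4
P = √409121/4 (P = √((-625)² + (-136)²)/4 = √(390625 + 18496)/4 = √409121/4 ≈ 159.91)
A = -189514 (A = (-1862 + (-222 + 313)) - 187743 = (-1862 + 91) - 187743 = -1771 - 187743 = -189514)
1/(A + P) = 1/(-189514 + √409121/4)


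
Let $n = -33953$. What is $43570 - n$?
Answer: $77523$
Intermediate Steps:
$43570 - n = 43570 - -33953 = 43570 + 33953 = 77523$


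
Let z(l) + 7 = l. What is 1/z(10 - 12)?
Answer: -1/9 ≈ -0.11111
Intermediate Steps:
z(l) = -7 + l
1/z(10 - 12) = 1/(-7 + (10 - 12)) = 1/(-7 - 2) = 1/(-9) = -1/9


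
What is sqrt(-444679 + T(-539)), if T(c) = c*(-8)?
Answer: I*sqrt(440367) ≈ 663.6*I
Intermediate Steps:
T(c) = -8*c
sqrt(-444679 + T(-539)) = sqrt(-444679 - 8*(-539)) = sqrt(-444679 + 4312) = sqrt(-440367) = I*sqrt(440367)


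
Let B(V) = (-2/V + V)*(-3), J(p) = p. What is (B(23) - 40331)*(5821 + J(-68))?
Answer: -5345653082/23 ≈ -2.3242e+8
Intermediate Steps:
B(V) = -3*V + 6/V (B(V) = (V - 2/V)*(-3) = -3*V + 6/V)
(B(23) - 40331)*(5821 + J(-68)) = ((-3*23 + 6/23) - 40331)*(5821 - 68) = ((-69 + 6*(1/23)) - 40331)*5753 = ((-69 + 6/23) - 40331)*5753 = (-1581/23 - 40331)*5753 = -929194/23*5753 = -5345653082/23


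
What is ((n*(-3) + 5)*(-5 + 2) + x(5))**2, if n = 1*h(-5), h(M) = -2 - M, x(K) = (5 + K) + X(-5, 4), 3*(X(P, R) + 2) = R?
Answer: 4096/9 ≈ 455.11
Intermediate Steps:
X(P, R) = -2 + R/3
x(K) = 13/3 + K (x(K) = (5 + K) + (-2 + (1/3)*4) = (5 + K) + (-2 + 4/3) = (5 + K) - 2/3 = 13/3 + K)
n = 3 (n = 1*(-2 - 1*(-5)) = 1*(-2 + 5) = 1*3 = 3)
((n*(-3) + 5)*(-5 + 2) + x(5))**2 = ((3*(-3) + 5)*(-5 + 2) + (13/3 + 5))**2 = ((-9 + 5)*(-3) + 28/3)**2 = (-4*(-3) + 28/3)**2 = (12 + 28/3)**2 = (64/3)**2 = 4096/9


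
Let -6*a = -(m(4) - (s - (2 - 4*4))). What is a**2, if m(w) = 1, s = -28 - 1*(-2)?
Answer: 169/36 ≈ 4.6944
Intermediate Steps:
s = -26 (s = -28 + 2 = -26)
a = 13/6 (a = -(-1)*(1 - (-26 - (2 - 4*4)))/6 = -(-1)*(1 - (-26 - (2 - 16)))/6 = -(-1)*(1 - (-26 - 1*(-14)))/6 = -(-1)*(1 - (-26 + 14))/6 = -(-1)*(1 - 1*(-12))/6 = -(-1)*(1 + 12)/6 = -(-1)*13/6 = -1/6*(-13) = 13/6 ≈ 2.1667)
a**2 = (13/6)**2 = 169/36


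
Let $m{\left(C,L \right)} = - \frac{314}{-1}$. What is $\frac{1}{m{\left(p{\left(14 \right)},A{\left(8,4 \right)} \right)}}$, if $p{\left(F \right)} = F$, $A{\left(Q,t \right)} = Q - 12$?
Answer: $\frac{1}{314} \approx 0.0031847$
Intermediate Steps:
$A{\left(Q,t \right)} = -12 + Q$
$m{\left(C,L \right)} = 314$ ($m{\left(C,L \right)} = \left(-314\right) \left(-1\right) = 314$)
$\frac{1}{m{\left(p{\left(14 \right)},A{\left(8,4 \right)} \right)}} = \frac{1}{314}$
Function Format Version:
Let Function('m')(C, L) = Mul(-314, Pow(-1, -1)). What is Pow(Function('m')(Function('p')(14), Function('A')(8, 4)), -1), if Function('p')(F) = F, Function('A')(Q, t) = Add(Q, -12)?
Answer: Rational(1, 314) ≈ 0.0031847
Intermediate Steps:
Function('A')(Q, t) = Add(-12, Q)
Function('m')(C, L) = 314 (Function('m')(C, L) = Mul(-314, -1) = 314)
Pow(Function('m')(Function('p')(14), Function('A')(8, 4)), -1) = Pow(314, -1) = Rational(1, 314)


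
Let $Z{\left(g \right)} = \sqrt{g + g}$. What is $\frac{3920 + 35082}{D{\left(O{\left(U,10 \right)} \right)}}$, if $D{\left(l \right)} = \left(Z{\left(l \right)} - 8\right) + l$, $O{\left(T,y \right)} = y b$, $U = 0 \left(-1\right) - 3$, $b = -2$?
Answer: $- \frac{136507}{103} - \frac{19501 i \sqrt{10}}{206} \approx -1325.3 - 299.36 i$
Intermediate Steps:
$U = -3$ ($U = 0 - 3 = -3$)
$O{\left(T,y \right)} = - 2 y$ ($O{\left(T,y \right)} = y \left(-2\right) = - 2 y$)
$Z{\left(g \right)} = \sqrt{2} \sqrt{g}$ ($Z{\left(g \right)} = \sqrt{2 g} = \sqrt{2} \sqrt{g}$)
$D{\left(l \right)} = -8 + l + \sqrt{2} \sqrt{l}$ ($D{\left(l \right)} = \left(\sqrt{2} \sqrt{l} - 8\right) + l = \left(-8 + \sqrt{2} \sqrt{l}\right) + l = -8 + l + \sqrt{2} \sqrt{l}$)
$\frac{3920 + 35082}{D{\left(O{\left(U,10 \right)} \right)}} = \frac{3920 + 35082}{-8 - 20 + \sqrt{2} \sqrt{\left(-2\right) 10}} = \frac{39002}{-8 - 20 + \sqrt{2} \sqrt{-20}} = \frac{39002}{-8 - 20 + \sqrt{2} \cdot 2 i \sqrt{5}} = \frac{39002}{-8 - 20 + 2 i \sqrt{10}} = \frac{39002}{-28 + 2 i \sqrt{10}}$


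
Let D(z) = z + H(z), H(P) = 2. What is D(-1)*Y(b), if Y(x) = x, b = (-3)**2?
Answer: 9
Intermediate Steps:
b = 9
D(z) = 2 + z (D(z) = z + 2 = 2 + z)
D(-1)*Y(b) = (2 - 1)*9 = 1*9 = 9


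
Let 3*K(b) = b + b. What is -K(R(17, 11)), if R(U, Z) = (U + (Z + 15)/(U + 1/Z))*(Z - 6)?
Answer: -8705/141 ≈ -61.738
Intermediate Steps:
R(U, Z) = (-6 + Z)*(U + (15 + Z)/(U + 1/Z)) (R(U, Z) = (U + (15 + Z)/(U + 1/Z))*(-6 + Z) = (-6 + Z)*(U + (15 + Z)/(U + 1/Z)))
K(b) = 2*b/3 (K(b) = (b + b)/3 = (2*b)/3 = 2*b/3)
-K(R(17, 11)) = -2*(11**3 - 90*11 - 6*17 + 9*11**2 + 17*11 + 17**2*11**2 - 6*11*17**2)/(1 + 17*11)/3 = -2*(1331 - 990 - 102 + 9*121 + 187 + 289*121 - 6*11*289)/(1 + 187)/3 = -2*(1331 - 990 - 102 + 1089 + 187 + 34969 - 19074)/188/3 = -2*(1/188)*17410/3 = -2*8705/(3*94) = -1*8705/141 = -8705/141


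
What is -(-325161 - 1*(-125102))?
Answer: 200059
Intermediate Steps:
-(-325161 - 1*(-125102)) = -(-325161 + 125102) = -1*(-200059) = 200059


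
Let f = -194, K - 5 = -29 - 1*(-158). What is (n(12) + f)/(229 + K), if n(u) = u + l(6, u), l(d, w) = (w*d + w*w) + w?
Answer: 46/363 ≈ 0.12672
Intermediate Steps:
K = 134 (K = 5 + (-29 - 1*(-158)) = 5 + (-29 + 158) = 5 + 129 = 134)
l(d, w) = w + w² + d*w (l(d, w) = (d*w + w²) + w = (w² + d*w) + w = w + w² + d*w)
n(u) = u + u*(7 + u) (n(u) = u + u*(1 + 6 + u) = u + u*(7 + u))
(n(12) + f)/(229 + K) = (12*(8 + 12) - 194)/(229 + 134) = (12*20 - 194)/363 = (240 - 194)*(1/363) = 46*(1/363) = 46/363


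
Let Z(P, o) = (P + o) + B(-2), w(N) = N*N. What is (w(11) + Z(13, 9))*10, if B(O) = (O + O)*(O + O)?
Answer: 1590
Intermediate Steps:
B(O) = 4*O² (B(O) = (2*O)*(2*O) = 4*O²)
w(N) = N²
Z(P, o) = 16 + P + o (Z(P, o) = (P + o) + 4*(-2)² = (P + o) + 4*4 = (P + o) + 16 = 16 + P + o)
(w(11) + Z(13, 9))*10 = (11² + (16 + 13 + 9))*10 = (121 + 38)*10 = 159*10 = 1590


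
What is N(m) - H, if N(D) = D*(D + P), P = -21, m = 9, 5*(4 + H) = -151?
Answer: -369/5 ≈ -73.800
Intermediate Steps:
H = -171/5 (H = -4 + (⅕)*(-151) = -4 - 151/5 = -171/5 ≈ -34.200)
N(D) = D*(-21 + D) (N(D) = D*(D - 21) = D*(-21 + D))
N(m) - H = 9*(-21 + 9) - 1*(-171/5) = 9*(-12) + 171/5 = -108 + 171/5 = -369/5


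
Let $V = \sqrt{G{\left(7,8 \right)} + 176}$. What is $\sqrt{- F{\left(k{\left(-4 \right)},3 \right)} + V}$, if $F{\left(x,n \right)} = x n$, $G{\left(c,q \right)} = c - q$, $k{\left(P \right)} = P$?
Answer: $\sqrt{12 + 5 \sqrt{7}} \approx 5.0228$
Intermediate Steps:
$F{\left(x,n \right)} = n x$
$V = 5 \sqrt{7}$ ($V = \sqrt{\left(7 - 8\right) + 176} = \sqrt{-1 + 176} = \sqrt{175} = 5 \sqrt{7} \approx 13.229$)
$\sqrt{- F{\left(k{\left(-4 \right)},3 \right)} + V} = \sqrt{- 3 \left(-4\right) + 5 \sqrt{7}} = \sqrt{\left(-1\right) \left(-12\right) + 5 \sqrt{7}} = \sqrt{12 + 5 \sqrt{7}}$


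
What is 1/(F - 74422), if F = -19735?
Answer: -1/94157 ≈ -1.0621e-5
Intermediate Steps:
1/(F - 74422) = 1/(-19735 - 74422) = 1/(-94157) = -1/94157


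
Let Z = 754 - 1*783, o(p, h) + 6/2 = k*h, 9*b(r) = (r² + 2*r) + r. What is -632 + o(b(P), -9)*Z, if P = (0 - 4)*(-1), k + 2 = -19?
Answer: -6026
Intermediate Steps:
k = -21 (k = -2 - 19 = -21)
P = 4 (P = -4*(-1) = 4)
b(r) = r/3 + r²/9 (b(r) = ((r² + 2*r) + r)/9 = (r² + 3*r)/9 = r/3 + r²/9)
o(p, h) = -3 - 21*h
Z = -29 (Z = 754 - 783 = -29)
-632 + o(b(P), -9)*Z = -632 + (-3 - 21*(-9))*(-29) = -632 + (-3 + 189)*(-29) = -632 + 186*(-29) = -632 - 5394 = -6026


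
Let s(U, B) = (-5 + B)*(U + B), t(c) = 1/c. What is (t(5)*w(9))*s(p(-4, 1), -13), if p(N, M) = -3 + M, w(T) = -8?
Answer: -432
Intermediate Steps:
s(U, B) = (-5 + B)*(B + U)
(t(5)*w(9))*s(p(-4, 1), -13) = (-8/5)*((-13)² - 5*(-13) - 5*(-3 + 1) - 13*(-3 + 1)) = ((⅕)*(-8))*(169 + 65 - 5*(-2) - 13*(-2)) = -8*(169 + 65 + 10 + 26)/5 = -8/5*270 = -432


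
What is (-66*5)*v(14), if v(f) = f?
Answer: -4620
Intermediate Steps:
(-66*5)*v(14) = -66*5*14 = -330*14 = -4620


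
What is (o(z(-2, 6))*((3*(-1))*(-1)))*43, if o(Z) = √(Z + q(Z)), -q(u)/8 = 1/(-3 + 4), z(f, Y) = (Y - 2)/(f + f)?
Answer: 387*I ≈ 387.0*I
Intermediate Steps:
z(f, Y) = (-2 + Y)/(2*f) (z(f, Y) = (-2 + Y)/((2*f)) = (-2 + Y)*(1/(2*f)) = (-2 + Y)/(2*f))
q(u) = -8 (q(u) = -8/(-3 + 4) = -8/1 = -8*1 = -8)
o(Z) = √(-8 + Z) (o(Z) = √(Z - 8) = √(-8 + Z))
(o(z(-2, 6))*((3*(-1))*(-1)))*43 = (√(-8 + (½)*(-2 + 6)/(-2))*((3*(-1))*(-1)))*43 = (√(-8 + (½)*(-½)*4)*(-3*(-1)))*43 = (√(-8 - 1)*3)*43 = (√(-9)*3)*43 = ((3*I)*3)*43 = (9*I)*43 = 387*I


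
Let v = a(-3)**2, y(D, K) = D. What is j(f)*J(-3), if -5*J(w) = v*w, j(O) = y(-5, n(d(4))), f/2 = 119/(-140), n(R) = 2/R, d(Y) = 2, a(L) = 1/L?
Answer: -1/3 ≈ -0.33333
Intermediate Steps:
f = -17/10 (f = 2*(119/(-140)) = 2*(119*(-1/140)) = 2*(-17/20) = -17/10 ≈ -1.7000)
j(O) = -5
v = 1/9 (v = (1/(-3))**2 = (-1/3)**2 = 1/9 ≈ 0.11111)
J(w) = -w/45
j(f)*J(-3) = -(-1)*(-3)/9 = -5*1/15 = -1/3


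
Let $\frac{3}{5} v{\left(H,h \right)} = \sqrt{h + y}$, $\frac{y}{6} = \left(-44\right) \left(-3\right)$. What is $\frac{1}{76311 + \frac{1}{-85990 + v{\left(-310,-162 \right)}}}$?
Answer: $\frac{80609253582980}{6151372749233360653} + \frac{5 \sqrt{70}}{43059609244633524571} \approx 1.3104 \cdot 10^{-5}$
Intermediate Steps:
$y = 792$ ($y = 6 \left(\left(-44\right) \left(-3\right)\right) = 6 \cdot 132 = 792$)
$v{\left(H,h \right)} = \frac{5 \sqrt{792 + h}}{3}$ ($v{\left(H,h \right)} = \frac{5 \sqrt{h + 792}}{3} = \frac{5 \sqrt{792 + h}}{3}$)
$\frac{1}{76311 + \frac{1}{-85990 + v{\left(-310,-162 \right)}}} = \frac{1}{76311 + \frac{1}{-85990 + \frac{5 \sqrt{792 - 162}}{3}}} = \frac{1}{76311 + \frac{1}{-85990 + \frac{5 \sqrt{630}}{3}}} = \frac{1}{76311 + \frac{1}{-85990 + \frac{5 \cdot 3 \sqrt{70}}{3}}} = \frac{1}{76311 + \frac{1}{-85990 + 5 \sqrt{70}}}$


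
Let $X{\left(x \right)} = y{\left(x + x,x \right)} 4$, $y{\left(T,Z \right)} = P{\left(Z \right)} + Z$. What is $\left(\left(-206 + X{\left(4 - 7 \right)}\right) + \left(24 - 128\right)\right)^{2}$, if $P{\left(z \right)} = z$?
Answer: $111556$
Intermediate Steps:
$y{\left(T,Z \right)} = 2 Z$ ($y{\left(T,Z \right)} = Z + Z = 2 Z$)
$X{\left(x \right)} = 8 x$ ($X{\left(x \right)} = 2 x 4 = 8 x$)
$\left(\left(-206 + X{\left(4 - 7 \right)}\right) + \left(24 - 128\right)\right)^{2} = \left(\left(-206 + 8 \left(4 - 7\right)\right) + \left(24 - 128\right)\right)^{2} = \left(\left(-206 + 8 \left(4 - 7\right)\right) - 104\right)^{2} = \left(\left(-206 + 8 \left(-3\right)\right) - 104\right)^{2} = \left(\left(-206 - 24\right) - 104\right)^{2} = \left(-230 - 104\right)^{2} = \left(-334\right)^{2} = 111556$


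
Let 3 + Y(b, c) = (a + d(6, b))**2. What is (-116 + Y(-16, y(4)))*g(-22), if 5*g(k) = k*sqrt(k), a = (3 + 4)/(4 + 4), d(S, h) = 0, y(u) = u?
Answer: 83237*I*sqrt(22)/160 ≈ 2440.1*I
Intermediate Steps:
a = 7/8 ≈ 0.87500
g(k) = k**(3/2)/5 (g(k) = (k*sqrt(k))/5 = k**(3/2)/5)
Y(b, c) = -143/64 (Y(b, c) = -3 + (7/8 + 0)**2 = -3 + (7/8)**2 = -3 + 49/64 = -143/64)
(-116 + Y(-16, y(4)))*g(-22) = (-116 - 143/64)*((-22)**(3/2)/5) = -7567*(-22*I*sqrt(22))/320 = -(-83237)*I*sqrt(22)/160 = 83237*I*sqrt(22)/160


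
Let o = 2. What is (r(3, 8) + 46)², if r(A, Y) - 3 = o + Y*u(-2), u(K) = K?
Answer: 1225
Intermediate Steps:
r(A, Y) = 5 - 2*Y (r(A, Y) = 3 + (2 + Y*(-2)) = 3 + (2 - 2*Y) = 5 - 2*Y)
(r(3, 8) + 46)² = ((5 - 2*8) + 46)² = ((5 - 16) + 46)² = (-11 + 46)² = 35² = 1225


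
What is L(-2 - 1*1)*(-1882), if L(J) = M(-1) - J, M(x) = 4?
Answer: -13174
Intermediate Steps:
L(J) = 4 - J
L(-2 - 1*1)*(-1882) = (4 - (-2 - 1*1))*(-1882) = (4 - (-2 - 1))*(-1882) = (4 - 1*(-3))*(-1882) = (4 + 3)*(-1882) = 7*(-1882) = -13174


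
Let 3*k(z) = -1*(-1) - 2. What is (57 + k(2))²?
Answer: 28900/9 ≈ 3211.1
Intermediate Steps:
k(z) = -⅓ (k(z) = (-1*(-1) - 2)/3 = (1 - 2)/3 = (⅓)*(-1) = -⅓)
(57 + k(2))² = (57 - ⅓)² = (170/3)² = 28900/9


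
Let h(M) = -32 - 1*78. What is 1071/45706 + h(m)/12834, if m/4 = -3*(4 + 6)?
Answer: 4358777/293295402 ≈ 0.014861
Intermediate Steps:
m = -120 (m = 4*(-3*(4 + 6)) = 4*(-3*10) = 4*(-30) = -120)
h(M) = -110 (h(M) = -32 - 78 = -110)
1071/45706 + h(m)/12834 = 1071/45706 - 110/12834 = 1071*(1/45706) - 110*1/12834 = 1071/45706 - 55/6417 = 4358777/293295402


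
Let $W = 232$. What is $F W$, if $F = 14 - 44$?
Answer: $-6960$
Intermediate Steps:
$F = -30$
$F W = \left(-30\right) 232 = -6960$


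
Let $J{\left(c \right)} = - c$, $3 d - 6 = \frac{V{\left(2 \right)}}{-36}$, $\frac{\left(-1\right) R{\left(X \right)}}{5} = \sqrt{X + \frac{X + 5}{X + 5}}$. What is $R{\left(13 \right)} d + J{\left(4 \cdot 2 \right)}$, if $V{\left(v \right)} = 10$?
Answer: $-8 - \frac{515 \sqrt{14}}{54} \approx -43.684$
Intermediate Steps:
$R{\left(X \right)} = - 5 \sqrt{1 + X}$ ($R{\left(X \right)} = - 5 \sqrt{X + \frac{X + 5}{X + 5}} = - 5 \sqrt{X + \frac{5 + X}{5 + X}} = - 5 \sqrt{X + 1} = - 5 \sqrt{1 + X}$)
$d = \frac{103}{54}$ ($d = 2 + \frac{10 \frac{1}{-36}}{3} = 2 + \frac{10 \left(- \frac{1}{36}\right)}{3} = 2 + \frac{1}{3} \left(- \frac{5}{18}\right) = 2 - \frac{5}{54} = \frac{103}{54} \approx 1.9074$)
$R{\left(13 \right)} d + J{\left(4 \cdot 2 \right)} = - 5 \sqrt{1 + 13} \cdot \frac{103}{54} - 4 \cdot 2 = - 5 \sqrt{14} \cdot \frac{103}{54} - 8 = - \frac{515 \sqrt{14}}{54} - 8 = -8 - \frac{515 \sqrt{14}}{54}$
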